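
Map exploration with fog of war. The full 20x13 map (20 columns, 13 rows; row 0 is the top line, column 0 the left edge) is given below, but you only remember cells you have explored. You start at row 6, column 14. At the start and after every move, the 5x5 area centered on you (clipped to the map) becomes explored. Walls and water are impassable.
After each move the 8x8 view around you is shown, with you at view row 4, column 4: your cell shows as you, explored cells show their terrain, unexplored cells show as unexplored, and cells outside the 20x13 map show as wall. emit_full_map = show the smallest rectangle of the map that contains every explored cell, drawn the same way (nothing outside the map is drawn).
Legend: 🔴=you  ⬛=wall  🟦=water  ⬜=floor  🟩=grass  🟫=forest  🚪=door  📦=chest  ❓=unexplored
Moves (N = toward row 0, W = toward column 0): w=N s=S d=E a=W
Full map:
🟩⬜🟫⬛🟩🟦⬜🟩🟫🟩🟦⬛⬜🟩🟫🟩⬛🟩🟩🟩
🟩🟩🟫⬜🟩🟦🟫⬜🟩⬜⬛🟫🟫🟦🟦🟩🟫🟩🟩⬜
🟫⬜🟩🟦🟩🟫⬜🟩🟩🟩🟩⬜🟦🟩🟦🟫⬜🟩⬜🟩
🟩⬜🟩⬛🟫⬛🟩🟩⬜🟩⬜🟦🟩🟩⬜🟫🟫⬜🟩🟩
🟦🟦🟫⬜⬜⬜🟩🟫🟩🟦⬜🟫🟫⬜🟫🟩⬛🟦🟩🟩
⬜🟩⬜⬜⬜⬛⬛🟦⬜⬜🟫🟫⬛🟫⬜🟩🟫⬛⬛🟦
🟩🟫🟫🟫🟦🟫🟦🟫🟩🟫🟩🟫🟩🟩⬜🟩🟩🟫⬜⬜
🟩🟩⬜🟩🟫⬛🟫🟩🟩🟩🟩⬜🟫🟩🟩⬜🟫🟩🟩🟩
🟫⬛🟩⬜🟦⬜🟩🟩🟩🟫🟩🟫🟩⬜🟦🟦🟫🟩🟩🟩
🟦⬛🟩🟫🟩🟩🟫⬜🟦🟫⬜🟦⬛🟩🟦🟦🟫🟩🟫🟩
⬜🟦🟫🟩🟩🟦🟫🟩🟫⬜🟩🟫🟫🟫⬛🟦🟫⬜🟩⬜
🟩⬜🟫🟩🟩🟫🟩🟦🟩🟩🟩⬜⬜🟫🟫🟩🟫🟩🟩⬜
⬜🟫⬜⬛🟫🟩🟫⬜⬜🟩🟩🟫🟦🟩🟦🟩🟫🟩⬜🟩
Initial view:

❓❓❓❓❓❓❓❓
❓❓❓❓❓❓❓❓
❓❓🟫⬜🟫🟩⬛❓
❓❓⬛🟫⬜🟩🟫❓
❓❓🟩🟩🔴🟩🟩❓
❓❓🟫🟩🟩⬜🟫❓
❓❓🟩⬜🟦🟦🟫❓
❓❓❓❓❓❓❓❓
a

❓❓❓❓❓❓❓❓
❓❓❓❓❓❓❓❓
❓❓🟫🟫⬜🟫🟩⬛
❓❓🟫⬛🟫⬜🟩🟫
❓❓🟫🟩🔴⬜🟩🟩
❓❓⬜🟫🟩🟩⬜🟫
❓❓🟫🟩⬜🟦🟦🟫
❓❓❓❓❓❓❓❓

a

❓❓❓❓❓❓❓❓
❓❓❓❓❓❓❓❓
❓❓⬜🟫🟫⬜🟫🟩
❓❓🟫🟫⬛🟫⬜🟩
❓❓🟩🟫🔴🟩⬜🟩
❓❓🟩⬜🟫🟩🟩⬜
❓❓🟩🟫🟩⬜🟦🟦
❓❓❓❓❓❓❓❓

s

❓❓❓❓❓❓❓❓
❓❓⬜🟫🟫⬜🟫🟩
❓❓🟫🟫⬛🟫⬜🟩
❓❓🟩🟫🟩🟩⬜🟩
❓❓🟩⬜🔴🟩🟩⬜
❓❓🟩🟫🟩⬜🟦🟦
❓❓⬜🟦⬛🟩🟦❓
❓❓❓❓❓❓❓❓

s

❓❓⬜🟫🟫⬜🟫🟩
❓❓🟫🟫⬛🟫⬜🟩
❓❓🟩🟫🟩🟩⬜🟩
❓❓🟩⬜🟫🟩🟩⬜
❓❓🟩🟫🔴⬜🟦🟦
❓❓⬜🟦⬛🟩🟦❓
❓❓🟩🟫🟫🟫⬛❓
❓❓❓❓❓❓❓❓

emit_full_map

⬜🟫🟫⬜🟫🟩⬛
🟫🟫⬛🟫⬜🟩🟫
🟩🟫🟩🟩⬜🟩🟩
🟩⬜🟫🟩🟩⬜🟫
🟩🟫🔴⬜🟦🟦🟫
⬜🟦⬛🟩🟦❓❓
🟩🟫🟫🟫⬛❓❓

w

❓❓❓❓❓❓❓❓
❓❓⬜🟫🟫⬜🟫🟩
❓❓🟫🟫⬛🟫⬜🟩
❓❓🟩🟫🟩🟩⬜🟩
❓❓🟩⬜🔴🟩🟩⬜
❓❓🟩🟫🟩⬜🟦🟦
❓❓⬜🟦⬛🟩🟦❓
❓❓🟩🟫🟫🟫⬛❓

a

❓❓❓❓❓❓❓❓
❓❓❓⬜🟫🟫⬜🟫
❓❓⬜🟫🟫⬛🟫⬜
❓❓🟫🟩🟫🟩🟩⬜
❓❓🟩🟩🔴🟫🟩🟩
❓❓🟫🟩🟫🟩⬜🟦
❓❓🟫⬜🟦⬛🟩🟦
❓❓❓🟩🟫🟫🟫⬛

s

❓❓❓⬜🟫🟫⬜🟫
❓❓⬜🟫🟫⬛🟫⬜
❓❓🟫🟩🟫🟩🟩⬜
❓❓🟩🟩⬜🟫🟩🟩
❓❓🟫🟩🔴🟩⬜🟦
❓❓🟫⬜🟦⬛🟩🟦
❓❓⬜🟩🟫🟫🟫⬛
❓❓❓❓❓❓❓❓

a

❓❓❓❓⬜🟫🟫⬜
❓❓❓⬜🟫🟫⬛🟫
❓❓🟩🟫🟩🟫🟩🟩
❓❓🟩🟩🟩⬜🟫🟩
❓❓🟩🟫🔴🟫🟩⬜
❓❓🟦🟫⬜🟦⬛🟩
❓❓🟫⬜🟩🟫🟫🟫
❓❓❓❓❓❓❓❓

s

❓❓❓⬜🟫🟫⬛🟫
❓❓🟩🟫🟩🟫🟩🟩
❓❓🟩🟩🟩⬜🟫🟩
❓❓🟩🟫🟩🟫🟩⬜
❓❓🟦🟫🔴🟦⬛🟩
❓❓🟫⬜🟩🟫🟫🟫
❓❓🟩🟩🟩⬜⬜❓
❓❓❓❓❓❓❓❓

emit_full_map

❓❓⬜🟫🟫⬜🟫🟩⬛
❓⬜🟫🟫⬛🟫⬜🟩🟫
🟩🟫🟩🟫🟩🟩⬜🟩🟩
🟩🟩🟩⬜🟫🟩🟩⬜🟫
🟩🟫🟩🟫🟩⬜🟦🟦🟫
🟦🟫🔴🟦⬛🟩🟦❓❓
🟫⬜🟩🟫🟫🟫⬛❓❓
🟩🟩🟩⬜⬜❓❓❓❓

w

❓❓❓❓⬜🟫🟫⬜
❓❓❓⬜🟫🟫⬛🟫
❓❓🟩🟫🟩🟫🟩🟩
❓❓🟩🟩🟩⬜🟫🟩
❓❓🟩🟫🔴🟫🟩⬜
❓❓🟦🟫⬜🟦⬛🟩
❓❓🟫⬜🟩🟫🟫🟫
❓❓🟩🟩🟩⬜⬜❓

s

❓❓❓⬜🟫🟫⬛🟫
❓❓🟩🟫🟩🟫🟩🟩
❓❓🟩🟩🟩⬜🟫🟩
❓❓🟩🟫🟩🟫🟩⬜
❓❓🟦🟫🔴🟦⬛🟩
❓❓🟫⬜🟩🟫🟫🟫
❓❓🟩🟩🟩⬜⬜❓
❓❓❓❓❓❓❓❓

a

❓❓❓❓⬜🟫🟫⬛
❓❓❓🟩🟫🟩🟫🟩
❓❓🟩🟩🟩🟩⬜🟫
❓❓🟩🟩🟫🟩🟫🟩
❓❓⬜🟦🔴⬜🟦⬛
❓❓🟩🟫⬜🟩🟫🟫
❓❓🟦🟩🟩🟩⬜⬜
❓❓❓❓❓❓❓❓

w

❓❓❓❓❓⬜🟫🟫
❓❓❓❓⬜🟫🟫⬛
❓❓🟫🟩🟫🟩🟫🟩
❓❓🟩🟩🟩🟩⬜🟫
❓❓🟩🟩🔴🟩🟫🟩
❓❓⬜🟦🟫⬜🟦⬛
❓❓🟩🟫⬜🟩🟫🟫
❓❓🟦🟩🟩🟩⬜⬜

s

❓❓❓❓⬜🟫🟫⬛
❓❓🟫🟩🟫🟩🟫🟩
❓❓🟩🟩🟩🟩⬜🟫
❓❓🟩🟩🟫🟩🟫🟩
❓❓⬜🟦🔴⬜🟦⬛
❓❓🟩🟫⬜🟩🟫🟫
❓❓🟦🟩🟩🟩⬜⬜
❓❓❓❓❓❓❓❓

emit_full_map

❓❓❓⬜🟫🟫⬜🟫🟩⬛
❓❓⬜🟫🟫⬛🟫⬜🟩🟫
🟫🟩🟫🟩🟫🟩🟩⬜🟩🟩
🟩🟩🟩🟩⬜🟫🟩🟩⬜🟫
🟩🟩🟫🟩🟫🟩⬜🟦🟦🟫
⬜🟦🔴⬜🟦⬛🟩🟦❓❓
🟩🟫⬜🟩🟫🟫🟫⬛❓❓
🟦🟩🟩🟩⬜⬜❓❓❓❓


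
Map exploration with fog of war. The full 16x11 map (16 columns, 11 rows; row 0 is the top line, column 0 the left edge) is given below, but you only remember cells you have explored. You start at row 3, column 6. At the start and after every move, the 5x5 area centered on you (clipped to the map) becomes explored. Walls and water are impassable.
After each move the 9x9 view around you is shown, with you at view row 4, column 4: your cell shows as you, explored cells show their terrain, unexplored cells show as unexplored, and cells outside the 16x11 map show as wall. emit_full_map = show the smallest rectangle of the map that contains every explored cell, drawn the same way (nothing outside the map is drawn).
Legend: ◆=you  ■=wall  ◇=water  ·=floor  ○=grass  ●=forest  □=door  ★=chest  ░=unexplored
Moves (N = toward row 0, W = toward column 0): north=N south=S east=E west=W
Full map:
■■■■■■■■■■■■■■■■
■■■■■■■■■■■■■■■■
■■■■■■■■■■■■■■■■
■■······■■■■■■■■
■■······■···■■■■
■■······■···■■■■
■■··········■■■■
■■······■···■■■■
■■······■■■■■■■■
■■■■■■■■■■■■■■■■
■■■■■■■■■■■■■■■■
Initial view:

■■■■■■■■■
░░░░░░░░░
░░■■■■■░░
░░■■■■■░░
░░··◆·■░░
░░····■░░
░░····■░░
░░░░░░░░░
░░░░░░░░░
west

■■■■■■■■■
░░░░░░░░░
░░■■■■■■░
░░■■■■■■░
░░··◆··■░
░░·····■░
░░·····■░
░░░░░░░░░
░░░░░░░░░

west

■■■■■■■■■
░░░░░░░░░
░░■■■■■■■
░░■■■■■■■
░░··◆···■
░░······■
░░······■
░░░░░░░░░
░░░░░░░░░

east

■■■■■■■■■
░░░░░░░░░
░■■■■■■■░
░■■■■■■■░
░···◆··■░
░······■░
░······■░
░░░░░░░░░
░░░░░░░░░

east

■■■■■■■■■
░░░░░░░░░
■■■■■■■░░
■■■■■■■░░
····◆·■░░
······■░░
······■░░
░░░░░░░░░
░░░░░░░░░

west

■■■■■■■■■
░░░░░░░░░
░■■■■■■■░
░■■■■■■■░
░···◆··■░
░······■░
░······■░
░░░░░░░░░
░░░░░░░░░

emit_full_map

■■■■■■■
■■■■■■■
···◆··■
······■
······■

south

░░░░░░░░░
░■■■■■■■░
░■■■■■■■░
░······■░
░···◆··■░
░······■░
░░·····░░
░░░░░░░░░
░░░░░░░░░

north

■■■■■■■■■
░░░░░░░░░
░■■■■■■■░
░■■■■■■■░
░···◆··■░
░······■░
░······■░
░░·····░░
░░░░░░░░░

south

░░░░░░░░░
░■■■■■■■░
░■■■■■■■░
░······■░
░···◆··■░
░······■░
░░·····░░
░░░░░░░░░
░░░░░░░░░

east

░░░░░░░░░
■■■■■■■░░
■■■■■■■░░
······■░░
····◆·■░░
······■░░
░······░░
░░░░░░░░░
░░░░░░░░░

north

■■■■■■■■■
░░░░░░░░░
■■■■■■■░░
■■■■■■■░░
····◆·■░░
······■░░
······■░░
░······░░
░░░░░░░░░

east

■■■■■■■■■
░░░░░░░░░
■■■■■■■░░
■■■■■■■░░
····◆■■░░
·····■·░░
·····■·░░
······░░░
░░░░░░░░░

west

■■■■■■■■■
░░░░░░░░░
■■■■■■■■░
■■■■■■■■░
····◆·■■░
······■·░
······■·░
░······░░
░░░░░░░░░

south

░░░░░░░░░
■■■■■■■■░
■■■■■■■■░
······■■░
····◆·■·░
······■·░
░······░░
░░░░░░░░░
░░░░░░░░░

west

░░░░░░░░░
░■■■■■■■■
░■■■■■■■■
░······■■
░···◆··■·
░······■·
░░······░
░░░░░░░░░
░░░░░░░░░

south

░■■■■■■■■
░■■■■■■■■
░······■■
░······■·
░···◆··■·
░░······░
░░·····░░
░░░░░░░░░
░░░░░░░░░

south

░■■■■■■■■
░······■■
░······■·
░······■·
░░··◆···░
░░·····░░
░░·····░░
░░░░░░░░░
░░░░░░░░░

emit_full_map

■■■■■■■■
■■■■■■■■
······■■
······■·
······■·
░··◆···░
░·····░░
░·····░░


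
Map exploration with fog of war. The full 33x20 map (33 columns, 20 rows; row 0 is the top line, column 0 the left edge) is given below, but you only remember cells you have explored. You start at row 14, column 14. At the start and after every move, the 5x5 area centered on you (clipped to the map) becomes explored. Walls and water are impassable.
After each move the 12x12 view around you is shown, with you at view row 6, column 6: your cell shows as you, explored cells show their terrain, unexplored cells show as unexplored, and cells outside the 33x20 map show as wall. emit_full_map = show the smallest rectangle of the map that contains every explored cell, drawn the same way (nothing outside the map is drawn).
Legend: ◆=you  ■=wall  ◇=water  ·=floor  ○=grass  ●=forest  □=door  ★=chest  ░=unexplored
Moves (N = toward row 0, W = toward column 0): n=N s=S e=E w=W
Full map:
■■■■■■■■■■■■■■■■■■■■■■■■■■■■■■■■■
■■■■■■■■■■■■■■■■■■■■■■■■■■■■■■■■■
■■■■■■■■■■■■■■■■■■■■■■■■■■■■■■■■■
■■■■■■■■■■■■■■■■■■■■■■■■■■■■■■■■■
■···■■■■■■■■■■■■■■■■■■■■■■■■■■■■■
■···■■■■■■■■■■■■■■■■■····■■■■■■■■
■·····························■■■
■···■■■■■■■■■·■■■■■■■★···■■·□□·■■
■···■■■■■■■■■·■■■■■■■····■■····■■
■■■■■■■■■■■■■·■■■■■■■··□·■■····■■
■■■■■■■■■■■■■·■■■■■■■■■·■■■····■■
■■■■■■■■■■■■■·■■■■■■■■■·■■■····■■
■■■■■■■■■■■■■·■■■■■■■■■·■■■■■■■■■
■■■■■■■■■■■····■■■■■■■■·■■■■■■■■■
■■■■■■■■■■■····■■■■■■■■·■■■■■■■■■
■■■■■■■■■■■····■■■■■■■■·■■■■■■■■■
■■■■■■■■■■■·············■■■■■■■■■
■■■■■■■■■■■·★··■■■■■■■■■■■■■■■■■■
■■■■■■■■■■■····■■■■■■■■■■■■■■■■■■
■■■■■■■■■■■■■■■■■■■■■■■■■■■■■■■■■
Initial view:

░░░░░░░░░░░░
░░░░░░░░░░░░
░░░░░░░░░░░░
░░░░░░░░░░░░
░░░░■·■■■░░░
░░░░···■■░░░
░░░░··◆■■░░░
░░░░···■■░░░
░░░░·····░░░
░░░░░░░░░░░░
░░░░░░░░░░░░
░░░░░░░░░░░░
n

░░░░░░░░░░░░
░░░░░░░░░░░░
░░░░░░░░░░░░
░░░░░░░░░░░░
░░░░■·■■■░░░
░░░░■·■■■░░░
░░░░··◆■■░░░
░░░░···■■░░░
░░░░···■■░░░
░░░░·····░░░
░░░░░░░░░░░░
░░░░░░░░░░░░

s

░░░░░░░░░░░░
░░░░░░░░░░░░
░░░░░░░░░░░░
░░░░■·■■■░░░
░░░░■·■■■░░░
░░░░···■■░░░
░░░░··◆■■░░░
░░░░···■■░░░
░░░░·····░░░
░░░░░░░░░░░░
░░░░░░░░░░░░
░░░░░░░░░░░░

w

░░░░░░░░░░░░
░░░░░░░░░░░░
░░░░░░░░░░░░
░░░░░■·■■■░░
░░░░■■·■■■░░
░░░░····■■░░
░░░░··◆·■■░░
░░░░····■■░░
░░░░······░░
░░░░░░░░░░░░
░░░░░░░░░░░░
░░░░░░░░░░░░

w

░░░░░░░░░░░░
░░░░░░░░░░░░
░░░░░░░░░░░░
░░░░░░■·■■■░
░░░░■■■·■■■░
░░░░■····■■░
░░░░■·◆··■■░
░░░░■····■■░
░░░░■······░
░░░░░░░░░░░░
░░░░░░░░░░░░
░░░░░░░░░░░░

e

░░░░░░░░░░░░
░░░░░░░░░░░░
░░░░░░░░░░░░
░░░░░■·■■■░░
░░░■■■·■■■░░
░░░■····■■░░
░░░■··◆·■■░░
░░░■····■■░░
░░░■······░░
░░░░░░░░░░░░
░░░░░░░░░░░░
░░░░░░░░░░░░

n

░░░░░░░░░░░░
░░░░░░░░░░░░
░░░░░░░░░░░░
░░░░░░░░░░░░
░░░░■■·■■■░░
░░░■■■·■■■░░
░░░■··◆·■■░░
░░░■····■■░░
░░░■····■■░░
░░░■······░░
░░░░░░░░░░░░
░░░░░░░░░░░░

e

░░░░░░░░░░░░
░░░░░░░░░░░░
░░░░░░░░░░░░
░░░░░░░░░░░░
░░░■■·■■■░░░
░░■■■·■■■░░░
░░■···◆■■░░░
░░■····■■░░░
░░■····■■░░░
░░■······░░░
░░░░░░░░░░░░
░░░░░░░░░░░░

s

░░░░░░░░░░░░
░░░░░░░░░░░░
░░░░░░░░░░░░
░░░■■·■■■░░░
░░■■■·■■■░░░
░░■····■■░░░
░░■···◆■■░░░
░░■····■■░░░
░░■······░░░
░░░░░░░░░░░░
░░░░░░░░░░░░
░░░░░░░░░░░░

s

░░░░░░░░░░░░
░░░░░░░░░░░░
░░░■■·■■■░░░
░░■■■·■■■░░░
░░■····■■░░░
░░■····■■░░░
░░■···◆■■░░░
░░■······░░░
░░░░★··■■░░░
░░░░░░░░░░░░
░░░░░░░░░░░░
■■■■■■■■■■■■

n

░░░░░░░░░░░░
░░░░░░░░░░░░
░░░░░░░░░░░░
░░░■■·■■■░░░
░░■■■·■■■░░░
░░■····■■░░░
░░■···◆■■░░░
░░■····■■░░░
░░■······░░░
░░░░★··■■░░░
░░░░░░░░░░░░
░░░░░░░░░░░░

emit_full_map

░■■·■■■
■■■·■■■
■····■■
■···◆■■
■····■■
■······
░░★··■■

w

░░░░░░░░░░░░
░░░░░░░░░░░░
░░░░░░░░░░░░
░░░░■■·■■■░░
░░░■■■·■■■░░
░░░■····■■░░
░░░■··◆·■■░░
░░░■····■■░░
░░░■······░░
░░░░░★··■■░░
░░░░░░░░░░░░
░░░░░░░░░░░░

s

░░░░░░░░░░░░
░░░░░░░░░░░░
░░░░■■·■■■░░
░░░■■■·■■■░░
░░░■····■■░░
░░░■····■■░░
░░░■··◆·■■░░
░░░■······░░
░░░░·★··■■░░
░░░░░░░░░░░░
░░░░░░░░░░░░
■■■■■■■■■■■■

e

░░░░░░░░░░░░
░░░░░░░░░░░░
░░░■■·■■■░░░
░░■■■·■■■░░░
░░■····■■░░░
░░■····■■░░░
░░■···◆■■░░░
░░■······░░░
░░░·★··■■░░░
░░░░░░░░░░░░
░░░░░░░░░░░░
■■■■■■■■■■■■

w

░░░░░░░░░░░░
░░░░░░░░░░░░
░░░░■■·■■■░░
░░░■■■·■■■░░
░░░■····■■░░
░░░■····■■░░
░░░■··◆·■■░░
░░░■······░░
░░░░·★··■■░░
░░░░░░░░░░░░
░░░░░░░░░░░░
■■■■■■■■■■■■

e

░░░░░░░░░░░░
░░░░░░░░░░░░
░░░■■·■■■░░░
░░■■■·■■■░░░
░░■····■■░░░
░░■····■■░░░
░░■···◆■■░░░
░░■······░░░
░░░·★··■■░░░
░░░░░░░░░░░░
░░░░░░░░░░░░
■■■■■■■■■■■■


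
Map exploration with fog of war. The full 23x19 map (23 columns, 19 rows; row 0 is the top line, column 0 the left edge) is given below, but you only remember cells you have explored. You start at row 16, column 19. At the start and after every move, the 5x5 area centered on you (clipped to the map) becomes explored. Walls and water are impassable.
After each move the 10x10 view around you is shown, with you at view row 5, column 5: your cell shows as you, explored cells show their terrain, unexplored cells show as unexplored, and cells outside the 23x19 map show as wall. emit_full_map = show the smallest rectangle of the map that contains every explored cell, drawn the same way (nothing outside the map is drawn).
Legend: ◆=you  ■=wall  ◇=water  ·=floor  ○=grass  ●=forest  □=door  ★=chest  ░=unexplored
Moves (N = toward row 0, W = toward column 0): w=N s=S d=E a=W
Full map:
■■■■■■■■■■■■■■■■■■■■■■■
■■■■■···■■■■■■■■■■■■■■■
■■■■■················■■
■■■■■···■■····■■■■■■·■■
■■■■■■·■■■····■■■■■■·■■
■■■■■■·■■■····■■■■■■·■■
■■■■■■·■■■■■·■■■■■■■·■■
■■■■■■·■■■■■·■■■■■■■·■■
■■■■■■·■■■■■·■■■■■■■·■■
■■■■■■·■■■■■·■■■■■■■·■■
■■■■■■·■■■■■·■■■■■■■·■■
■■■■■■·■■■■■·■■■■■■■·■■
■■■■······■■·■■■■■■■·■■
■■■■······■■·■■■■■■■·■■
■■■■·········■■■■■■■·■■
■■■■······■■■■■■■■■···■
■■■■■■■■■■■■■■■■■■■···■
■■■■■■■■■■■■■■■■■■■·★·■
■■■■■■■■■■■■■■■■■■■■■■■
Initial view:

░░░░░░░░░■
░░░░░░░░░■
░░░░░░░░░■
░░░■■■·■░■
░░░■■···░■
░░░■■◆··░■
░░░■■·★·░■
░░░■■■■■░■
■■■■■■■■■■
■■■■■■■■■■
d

░░░░░░░░■■
░░░░░░░░■■
░░░░░░░░■■
░░■■■·■■■■
░░■■···■■■
░░■■·◆·■■■
░░■■·★·■■■
░░■■■■■■■■
■■■■■■■■■■
■■■■■■■■■■

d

░░░░░░░■■■
░░░░░░░■■■
░░░░░░░■■■
░■■■·■■■■■
░■■···■■■■
░■■··◆■■■■
░■■·★·■■■■
░■■■■■■■■■
■■■■■■■■■■
■■■■■■■■■■

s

░░░░░░░■■■
░░░░░░░■■■
░■■■·■■■■■
░■■···■■■■
░■■···■■■■
░■■·★◆■■■■
░■■■■■■■■■
■■■■■■■■■■
■■■■■■■■■■
■■■■■■■■■■

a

░░░░░░░░■■
░░░░░░░░■■
░░■■■·■■■■
░░■■···■■■
░░■■···■■■
░░■■·◆·■■■
░░■■■■■■■■
■■■■■■■■■■
■■■■■■■■■■
■■■■■■■■■■

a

░░░░░░░░░■
░░░░░░░░░■
░░░■■■·■■■
░░░■■···■■
░░░■■···■■
░░░■■◆★·■■
░░░■■■■■■■
■■■■■■■■■■
■■■■■■■■■■
■■■■■■■■■■

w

░░░░░░░░░■
░░░░░░░░░■
░░░░░░░░░■
░░░■■■·■■■
░░░■■···■■
░░░■■◆··■■
░░░■■·★·■■
░░░■■■■■■■
■■■■■■■■■■
■■■■■■■■■■

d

░░░░░░░░■■
░░░░░░░░■■
░░░░░░░░■■
░░■■■·■■■■
░░■■···■■■
░░■■·◆·■■■
░░■■·★·■■■
░░■■■■■■■■
■■■■■■■■■■
■■■■■■■■■■

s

░░░░░░░░■■
░░░░░░░░■■
░░■■■·■■■■
░░■■···■■■
░░■■···■■■
░░■■·◆·■■■
░░■■■■■■■■
■■■■■■■■■■
■■■■■■■■■■
■■■■■■■■■■

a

░░░░░░░░░■
░░░░░░░░░■
░░░■■■·■■■
░░░■■···■■
░░░■■···■■
░░░■■◆★·■■
░░░■■■■■■■
■■■■■■■■■■
■■■■■■■■■■
■■■■■■■■■■


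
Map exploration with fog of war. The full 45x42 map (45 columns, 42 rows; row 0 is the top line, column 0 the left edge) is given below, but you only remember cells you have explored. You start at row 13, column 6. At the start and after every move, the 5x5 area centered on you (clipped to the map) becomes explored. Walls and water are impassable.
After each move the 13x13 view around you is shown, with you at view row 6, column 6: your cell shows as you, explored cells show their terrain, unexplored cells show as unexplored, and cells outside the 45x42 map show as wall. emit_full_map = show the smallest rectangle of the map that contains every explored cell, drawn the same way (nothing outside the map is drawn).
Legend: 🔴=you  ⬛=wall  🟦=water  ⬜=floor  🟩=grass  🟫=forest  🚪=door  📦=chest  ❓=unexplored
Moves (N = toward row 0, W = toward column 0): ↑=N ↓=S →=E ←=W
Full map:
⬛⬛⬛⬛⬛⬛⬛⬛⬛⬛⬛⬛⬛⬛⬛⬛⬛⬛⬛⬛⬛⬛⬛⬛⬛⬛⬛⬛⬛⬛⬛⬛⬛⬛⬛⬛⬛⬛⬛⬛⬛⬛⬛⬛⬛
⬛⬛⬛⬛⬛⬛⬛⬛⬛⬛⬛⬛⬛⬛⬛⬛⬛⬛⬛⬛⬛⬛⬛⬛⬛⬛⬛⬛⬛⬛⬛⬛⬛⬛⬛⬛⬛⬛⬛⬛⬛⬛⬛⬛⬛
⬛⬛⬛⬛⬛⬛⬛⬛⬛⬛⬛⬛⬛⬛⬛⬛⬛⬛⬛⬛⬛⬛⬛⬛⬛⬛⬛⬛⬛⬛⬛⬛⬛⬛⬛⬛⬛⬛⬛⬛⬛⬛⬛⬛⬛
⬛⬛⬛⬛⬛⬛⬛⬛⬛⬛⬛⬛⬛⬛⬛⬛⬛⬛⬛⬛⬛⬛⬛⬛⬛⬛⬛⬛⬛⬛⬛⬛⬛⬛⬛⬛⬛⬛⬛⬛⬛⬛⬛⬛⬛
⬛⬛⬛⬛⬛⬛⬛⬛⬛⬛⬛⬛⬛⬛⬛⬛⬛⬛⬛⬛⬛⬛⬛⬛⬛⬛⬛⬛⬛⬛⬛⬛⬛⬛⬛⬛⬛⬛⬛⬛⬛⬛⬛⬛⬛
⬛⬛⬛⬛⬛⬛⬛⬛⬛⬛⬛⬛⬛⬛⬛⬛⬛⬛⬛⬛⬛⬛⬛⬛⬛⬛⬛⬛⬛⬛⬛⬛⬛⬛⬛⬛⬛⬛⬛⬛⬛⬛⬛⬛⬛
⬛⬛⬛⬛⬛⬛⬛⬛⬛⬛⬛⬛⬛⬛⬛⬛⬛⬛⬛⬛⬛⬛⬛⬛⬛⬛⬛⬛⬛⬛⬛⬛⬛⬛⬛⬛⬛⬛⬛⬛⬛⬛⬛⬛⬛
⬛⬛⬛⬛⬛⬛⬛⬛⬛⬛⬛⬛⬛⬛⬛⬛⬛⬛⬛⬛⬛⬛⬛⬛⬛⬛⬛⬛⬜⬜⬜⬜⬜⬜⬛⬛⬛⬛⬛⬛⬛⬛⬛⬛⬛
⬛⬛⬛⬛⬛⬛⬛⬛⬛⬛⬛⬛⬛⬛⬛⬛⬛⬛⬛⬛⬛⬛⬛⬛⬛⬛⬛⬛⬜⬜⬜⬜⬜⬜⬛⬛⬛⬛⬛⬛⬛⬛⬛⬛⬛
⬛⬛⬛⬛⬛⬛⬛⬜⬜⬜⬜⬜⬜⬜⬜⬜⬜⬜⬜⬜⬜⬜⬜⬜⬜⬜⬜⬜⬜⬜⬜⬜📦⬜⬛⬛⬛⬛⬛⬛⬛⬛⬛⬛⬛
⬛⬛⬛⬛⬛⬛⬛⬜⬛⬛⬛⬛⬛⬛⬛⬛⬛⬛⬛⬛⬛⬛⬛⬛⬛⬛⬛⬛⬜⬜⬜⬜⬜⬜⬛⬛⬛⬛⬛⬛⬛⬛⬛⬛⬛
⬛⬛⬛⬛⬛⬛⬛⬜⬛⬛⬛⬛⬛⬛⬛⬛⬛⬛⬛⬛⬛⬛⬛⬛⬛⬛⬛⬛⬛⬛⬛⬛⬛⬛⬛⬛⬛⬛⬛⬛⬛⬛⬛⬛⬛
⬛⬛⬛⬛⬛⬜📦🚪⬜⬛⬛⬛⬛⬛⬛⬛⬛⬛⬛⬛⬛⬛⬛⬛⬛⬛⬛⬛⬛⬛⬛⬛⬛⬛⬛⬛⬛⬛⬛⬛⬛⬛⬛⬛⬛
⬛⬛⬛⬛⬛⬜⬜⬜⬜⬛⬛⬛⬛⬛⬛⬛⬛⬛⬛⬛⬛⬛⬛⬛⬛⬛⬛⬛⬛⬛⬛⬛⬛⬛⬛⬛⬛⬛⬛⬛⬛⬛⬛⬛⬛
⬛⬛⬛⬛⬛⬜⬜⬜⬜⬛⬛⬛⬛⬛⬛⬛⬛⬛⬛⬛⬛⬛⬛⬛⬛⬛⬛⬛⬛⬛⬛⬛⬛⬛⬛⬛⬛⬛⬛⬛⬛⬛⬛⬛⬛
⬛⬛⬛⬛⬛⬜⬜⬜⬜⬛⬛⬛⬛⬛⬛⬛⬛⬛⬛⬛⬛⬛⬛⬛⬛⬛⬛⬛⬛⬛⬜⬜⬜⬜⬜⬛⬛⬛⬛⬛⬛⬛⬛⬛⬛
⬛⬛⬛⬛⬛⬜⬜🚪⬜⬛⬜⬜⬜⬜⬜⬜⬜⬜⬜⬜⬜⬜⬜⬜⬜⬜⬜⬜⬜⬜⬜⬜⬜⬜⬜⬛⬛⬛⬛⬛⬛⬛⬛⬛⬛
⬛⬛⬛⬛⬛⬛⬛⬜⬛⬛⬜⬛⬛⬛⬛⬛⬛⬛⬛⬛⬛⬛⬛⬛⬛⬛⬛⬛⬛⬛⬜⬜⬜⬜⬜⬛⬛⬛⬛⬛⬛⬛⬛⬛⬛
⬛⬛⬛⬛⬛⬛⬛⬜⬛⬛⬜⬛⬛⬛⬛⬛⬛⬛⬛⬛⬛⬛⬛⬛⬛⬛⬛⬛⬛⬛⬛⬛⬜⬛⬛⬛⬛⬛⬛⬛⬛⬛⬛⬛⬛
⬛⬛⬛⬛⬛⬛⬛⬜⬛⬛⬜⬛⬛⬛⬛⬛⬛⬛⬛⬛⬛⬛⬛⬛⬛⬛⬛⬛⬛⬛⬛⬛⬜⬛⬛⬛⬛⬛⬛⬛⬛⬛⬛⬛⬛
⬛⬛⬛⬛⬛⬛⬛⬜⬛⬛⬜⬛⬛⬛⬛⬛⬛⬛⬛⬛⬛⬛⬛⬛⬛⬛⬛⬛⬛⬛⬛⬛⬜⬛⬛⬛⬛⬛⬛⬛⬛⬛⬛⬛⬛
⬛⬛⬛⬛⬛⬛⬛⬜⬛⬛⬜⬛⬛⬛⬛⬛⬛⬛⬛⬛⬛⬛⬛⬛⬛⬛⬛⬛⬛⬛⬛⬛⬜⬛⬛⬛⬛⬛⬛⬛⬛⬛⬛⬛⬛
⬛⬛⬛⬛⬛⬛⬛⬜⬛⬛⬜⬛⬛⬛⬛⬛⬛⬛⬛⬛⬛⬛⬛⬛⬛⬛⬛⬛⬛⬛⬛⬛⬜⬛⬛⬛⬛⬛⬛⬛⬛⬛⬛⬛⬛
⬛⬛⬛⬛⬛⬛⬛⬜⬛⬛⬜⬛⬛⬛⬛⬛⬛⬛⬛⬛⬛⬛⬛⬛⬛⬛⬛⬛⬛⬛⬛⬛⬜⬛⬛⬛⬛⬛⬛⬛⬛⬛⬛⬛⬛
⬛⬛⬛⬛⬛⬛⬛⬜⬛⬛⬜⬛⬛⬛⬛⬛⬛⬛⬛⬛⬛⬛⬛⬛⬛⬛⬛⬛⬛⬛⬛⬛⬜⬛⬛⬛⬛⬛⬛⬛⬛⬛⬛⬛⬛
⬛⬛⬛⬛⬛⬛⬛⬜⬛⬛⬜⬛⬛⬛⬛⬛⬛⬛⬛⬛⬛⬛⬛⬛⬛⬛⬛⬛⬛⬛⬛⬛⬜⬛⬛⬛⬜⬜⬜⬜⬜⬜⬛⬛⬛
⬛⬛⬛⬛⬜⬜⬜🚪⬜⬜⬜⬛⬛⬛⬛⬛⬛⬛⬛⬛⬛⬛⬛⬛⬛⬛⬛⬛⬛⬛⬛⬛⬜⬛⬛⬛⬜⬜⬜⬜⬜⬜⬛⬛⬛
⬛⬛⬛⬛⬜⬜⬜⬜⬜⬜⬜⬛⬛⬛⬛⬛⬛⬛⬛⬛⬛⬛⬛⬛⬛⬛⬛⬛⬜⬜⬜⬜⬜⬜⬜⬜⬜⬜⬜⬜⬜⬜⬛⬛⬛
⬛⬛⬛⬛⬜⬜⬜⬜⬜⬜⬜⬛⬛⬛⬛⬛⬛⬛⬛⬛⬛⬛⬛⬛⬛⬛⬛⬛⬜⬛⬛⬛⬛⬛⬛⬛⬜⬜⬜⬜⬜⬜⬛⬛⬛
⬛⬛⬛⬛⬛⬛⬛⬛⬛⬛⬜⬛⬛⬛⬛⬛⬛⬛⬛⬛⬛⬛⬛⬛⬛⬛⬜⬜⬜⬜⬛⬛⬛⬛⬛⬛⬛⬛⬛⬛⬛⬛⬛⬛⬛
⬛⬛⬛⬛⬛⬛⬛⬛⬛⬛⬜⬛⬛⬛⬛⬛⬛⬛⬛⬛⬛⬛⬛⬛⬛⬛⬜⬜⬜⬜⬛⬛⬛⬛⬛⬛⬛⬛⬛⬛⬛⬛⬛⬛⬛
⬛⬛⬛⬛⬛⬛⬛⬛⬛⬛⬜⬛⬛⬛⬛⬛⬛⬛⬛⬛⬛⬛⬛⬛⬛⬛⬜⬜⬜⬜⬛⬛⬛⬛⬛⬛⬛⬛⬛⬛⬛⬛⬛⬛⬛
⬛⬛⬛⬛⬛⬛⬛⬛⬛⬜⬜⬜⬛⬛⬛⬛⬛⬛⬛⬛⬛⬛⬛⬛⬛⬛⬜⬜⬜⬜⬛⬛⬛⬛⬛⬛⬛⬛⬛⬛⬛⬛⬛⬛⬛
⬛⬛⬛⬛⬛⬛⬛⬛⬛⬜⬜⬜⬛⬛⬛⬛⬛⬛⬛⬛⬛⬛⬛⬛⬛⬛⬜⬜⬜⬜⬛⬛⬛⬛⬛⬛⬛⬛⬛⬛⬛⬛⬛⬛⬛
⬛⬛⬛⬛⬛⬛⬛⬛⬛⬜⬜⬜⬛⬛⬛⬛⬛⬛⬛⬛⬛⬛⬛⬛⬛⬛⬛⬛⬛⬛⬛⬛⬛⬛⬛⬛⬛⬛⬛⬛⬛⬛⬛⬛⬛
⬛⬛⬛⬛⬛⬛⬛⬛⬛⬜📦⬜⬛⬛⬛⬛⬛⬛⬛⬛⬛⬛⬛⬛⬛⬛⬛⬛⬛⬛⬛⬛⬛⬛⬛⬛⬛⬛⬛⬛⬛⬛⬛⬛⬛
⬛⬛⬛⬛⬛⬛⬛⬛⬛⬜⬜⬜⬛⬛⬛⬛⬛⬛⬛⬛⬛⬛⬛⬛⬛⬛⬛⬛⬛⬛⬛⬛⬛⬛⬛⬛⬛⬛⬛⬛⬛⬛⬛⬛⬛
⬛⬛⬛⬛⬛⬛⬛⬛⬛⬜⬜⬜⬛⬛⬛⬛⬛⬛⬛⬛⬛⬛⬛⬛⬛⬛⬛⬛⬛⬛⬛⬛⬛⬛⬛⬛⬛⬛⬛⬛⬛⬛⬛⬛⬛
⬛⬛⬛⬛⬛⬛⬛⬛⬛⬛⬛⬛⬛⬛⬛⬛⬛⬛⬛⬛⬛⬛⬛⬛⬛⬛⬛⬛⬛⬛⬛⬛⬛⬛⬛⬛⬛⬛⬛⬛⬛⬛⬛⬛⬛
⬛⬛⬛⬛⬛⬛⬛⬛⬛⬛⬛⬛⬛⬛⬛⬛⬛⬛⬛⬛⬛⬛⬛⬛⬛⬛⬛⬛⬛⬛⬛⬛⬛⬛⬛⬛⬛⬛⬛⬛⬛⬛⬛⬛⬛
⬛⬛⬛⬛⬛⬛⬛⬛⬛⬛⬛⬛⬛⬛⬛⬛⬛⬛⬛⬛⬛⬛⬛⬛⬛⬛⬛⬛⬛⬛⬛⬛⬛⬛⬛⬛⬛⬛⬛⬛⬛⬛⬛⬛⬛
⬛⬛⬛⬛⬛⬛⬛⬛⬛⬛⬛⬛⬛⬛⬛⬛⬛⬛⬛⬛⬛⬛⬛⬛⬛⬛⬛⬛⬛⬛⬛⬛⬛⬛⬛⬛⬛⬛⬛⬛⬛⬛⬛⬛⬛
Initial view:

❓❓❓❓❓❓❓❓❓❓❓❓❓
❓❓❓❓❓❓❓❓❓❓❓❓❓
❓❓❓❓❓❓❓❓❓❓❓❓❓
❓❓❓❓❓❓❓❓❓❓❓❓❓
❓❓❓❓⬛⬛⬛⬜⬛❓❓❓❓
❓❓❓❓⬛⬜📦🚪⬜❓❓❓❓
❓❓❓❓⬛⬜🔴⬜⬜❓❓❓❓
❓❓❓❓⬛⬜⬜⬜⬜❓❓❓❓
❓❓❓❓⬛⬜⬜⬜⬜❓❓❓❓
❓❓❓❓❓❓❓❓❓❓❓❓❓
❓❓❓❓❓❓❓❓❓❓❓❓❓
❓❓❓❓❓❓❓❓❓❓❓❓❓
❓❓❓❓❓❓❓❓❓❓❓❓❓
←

⬛❓❓❓❓❓❓❓❓❓❓❓❓
⬛❓❓❓❓❓❓❓❓❓❓❓❓
⬛❓❓❓❓❓❓❓❓❓❓❓❓
⬛❓❓❓❓❓❓❓❓❓❓❓❓
⬛❓❓❓⬛⬛⬛⬛⬜⬛❓❓❓
⬛❓❓❓⬛⬛⬜📦🚪⬜❓❓❓
⬛❓❓❓⬛⬛🔴⬜⬜⬜❓❓❓
⬛❓❓❓⬛⬛⬜⬜⬜⬜❓❓❓
⬛❓❓❓⬛⬛⬜⬜⬜⬜❓❓❓
⬛❓❓❓❓❓❓❓❓❓❓❓❓
⬛❓❓❓❓❓❓❓❓❓❓❓❓
⬛❓❓❓❓❓❓❓❓❓❓❓❓
⬛❓❓❓❓❓❓❓❓❓❓❓❓

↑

⬛❓❓❓❓❓❓❓❓❓❓❓❓
⬛❓❓❓❓❓❓❓❓❓❓❓❓
⬛❓❓❓❓❓❓❓❓❓❓❓❓
⬛❓❓❓❓❓❓❓❓❓❓❓❓
⬛❓❓❓⬛⬛⬛⬛⬜❓❓❓❓
⬛❓❓❓⬛⬛⬛⬛⬜⬛❓❓❓
⬛❓❓❓⬛⬛🔴📦🚪⬜❓❓❓
⬛❓❓❓⬛⬛⬜⬜⬜⬜❓❓❓
⬛❓❓❓⬛⬛⬜⬜⬜⬜❓❓❓
⬛❓❓❓⬛⬛⬜⬜⬜⬜❓❓❓
⬛❓❓❓❓❓❓❓❓❓❓❓❓
⬛❓❓❓❓❓❓❓❓❓❓❓❓
⬛❓❓❓❓❓❓❓❓❓❓❓❓

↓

⬛❓❓❓❓❓❓❓❓❓❓❓❓
⬛❓❓❓❓❓❓❓❓❓❓❓❓
⬛❓❓❓❓❓❓❓❓❓❓❓❓
⬛❓❓❓⬛⬛⬛⬛⬜❓❓❓❓
⬛❓❓❓⬛⬛⬛⬛⬜⬛❓❓❓
⬛❓❓❓⬛⬛⬜📦🚪⬜❓❓❓
⬛❓❓❓⬛⬛🔴⬜⬜⬜❓❓❓
⬛❓❓❓⬛⬛⬜⬜⬜⬜❓❓❓
⬛❓❓❓⬛⬛⬜⬜⬜⬜❓❓❓
⬛❓❓❓❓❓❓❓❓❓❓❓❓
⬛❓❓❓❓❓❓❓❓❓❓❓❓
⬛❓❓❓❓❓❓❓❓❓❓❓❓
⬛❓❓❓❓❓❓❓❓❓❓❓❓

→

❓❓❓❓❓❓❓❓❓❓❓❓❓
❓❓❓❓❓❓❓❓❓❓❓❓❓
❓❓❓❓❓❓❓❓❓❓❓❓❓
❓❓❓⬛⬛⬛⬛⬜❓❓❓❓❓
❓❓❓⬛⬛⬛⬛⬜⬛❓❓❓❓
❓❓❓⬛⬛⬜📦🚪⬜❓❓❓❓
❓❓❓⬛⬛⬜🔴⬜⬜❓❓❓❓
❓❓❓⬛⬛⬜⬜⬜⬜❓❓❓❓
❓❓❓⬛⬛⬜⬜⬜⬜❓❓❓❓
❓❓❓❓❓❓❓❓❓❓❓❓❓
❓❓❓❓❓❓❓❓❓❓❓❓❓
❓❓❓❓❓❓❓❓❓❓❓❓❓
❓❓❓❓❓❓❓❓❓❓❓❓❓

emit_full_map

⬛⬛⬛⬛⬜❓
⬛⬛⬛⬛⬜⬛
⬛⬛⬜📦🚪⬜
⬛⬛⬜🔴⬜⬜
⬛⬛⬜⬜⬜⬜
⬛⬛⬜⬜⬜⬜

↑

❓❓❓❓❓❓❓❓❓❓❓❓❓
❓❓❓❓❓❓❓❓❓❓❓❓❓
❓❓❓❓❓❓❓❓❓❓❓❓❓
❓❓❓❓❓❓❓❓❓❓❓❓❓
❓❓❓⬛⬛⬛⬛⬜⬛❓❓❓❓
❓❓❓⬛⬛⬛⬛⬜⬛❓❓❓❓
❓❓❓⬛⬛⬜🔴🚪⬜❓❓❓❓
❓❓❓⬛⬛⬜⬜⬜⬜❓❓❓❓
❓❓❓⬛⬛⬜⬜⬜⬜❓❓❓❓
❓❓❓⬛⬛⬜⬜⬜⬜❓❓❓❓
❓❓❓❓❓❓❓❓❓❓❓❓❓
❓❓❓❓❓❓❓❓❓❓❓❓❓
❓❓❓❓❓❓❓❓❓❓❓❓❓

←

⬛❓❓❓❓❓❓❓❓❓❓❓❓
⬛❓❓❓❓❓❓❓❓❓❓❓❓
⬛❓❓❓❓❓❓❓❓❓❓❓❓
⬛❓❓❓❓❓❓❓❓❓❓❓❓
⬛❓❓❓⬛⬛⬛⬛⬜⬛❓❓❓
⬛❓❓❓⬛⬛⬛⬛⬜⬛❓❓❓
⬛❓❓❓⬛⬛🔴📦🚪⬜❓❓❓
⬛❓❓❓⬛⬛⬜⬜⬜⬜❓❓❓
⬛❓❓❓⬛⬛⬜⬜⬜⬜❓❓❓
⬛❓❓❓⬛⬛⬜⬜⬜⬜❓❓❓
⬛❓❓❓❓❓❓❓❓❓❓❓❓
⬛❓❓❓❓❓❓❓❓❓❓❓❓
⬛❓❓❓❓❓❓❓❓❓❓❓❓

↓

⬛❓❓❓❓❓❓❓❓❓❓❓❓
⬛❓❓❓❓❓❓❓❓❓❓❓❓
⬛❓❓❓❓❓❓❓❓❓❓❓❓
⬛❓❓❓⬛⬛⬛⬛⬜⬛❓❓❓
⬛❓❓❓⬛⬛⬛⬛⬜⬛❓❓❓
⬛❓❓❓⬛⬛⬜📦🚪⬜❓❓❓
⬛❓❓❓⬛⬛🔴⬜⬜⬜❓❓❓
⬛❓❓❓⬛⬛⬜⬜⬜⬜❓❓❓
⬛❓❓❓⬛⬛⬜⬜⬜⬜❓❓❓
⬛❓❓❓❓❓❓❓❓❓❓❓❓
⬛❓❓❓❓❓❓❓❓❓❓❓❓
⬛❓❓❓❓❓❓❓❓❓❓❓❓
⬛❓❓❓❓❓❓❓❓❓❓❓❓

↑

⬛❓❓❓❓❓❓❓❓❓❓❓❓
⬛❓❓❓❓❓❓❓❓❓❓❓❓
⬛❓❓❓❓❓❓❓❓❓❓❓❓
⬛❓❓❓❓❓❓❓❓❓❓❓❓
⬛❓❓❓⬛⬛⬛⬛⬜⬛❓❓❓
⬛❓❓❓⬛⬛⬛⬛⬜⬛❓❓❓
⬛❓❓❓⬛⬛🔴📦🚪⬜❓❓❓
⬛❓❓❓⬛⬛⬜⬜⬜⬜❓❓❓
⬛❓❓❓⬛⬛⬜⬜⬜⬜❓❓❓
⬛❓❓❓⬛⬛⬜⬜⬜⬜❓❓❓
⬛❓❓❓❓❓❓❓❓❓❓❓❓
⬛❓❓❓❓❓❓❓❓❓❓❓❓
⬛❓❓❓❓❓❓❓❓❓❓❓❓

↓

⬛❓❓❓❓❓❓❓❓❓❓❓❓
⬛❓❓❓❓❓❓❓❓❓❓❓❓
⬛❓❓❓❓❓❓❓❓❓❓❓❓
⬛❓❓❓⬛⬛⬛⬛⬜⬛❓❓❓
⬛❓❓❓⬛⬛⬛⬛⬜⬛❓❓❓
⬛❓❓❓⬛⬛⬜📦🚪⬜❓❓❓
⬛❓❓❓⬛⬛🔴⬜⬜⬜❓❓❓
⬛❓❓❓⬛⬛⬜⬜⬜⬜❓❓❓
⬛❓❓❓⬛⬛⬜⬜⬜⬜❓❓❓
⬛❓❓❓❓❓❓❓❓❓❓❓❓
⬛❓❓❓❓❓❓❓❓❓❓❓❓
⬛❓❓❓❓❓❓❓❓❓❓❓❓
⬛❓❓❓❓❓❓❓❓❓❓❓❓

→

❓❓❓❓❓❓❓❓❓❓❓❓❓
❓❓❓❓❓❓❓❓❓❓❓❓❓
❓❓❓❓❓❓❓❓❓❓❓❓❓
❓❓❓⬛⬛⬛⬛⬜⬛❓❓❓❓
❓❓❓⬛⬛⬛⬛⬜⬛❓❓❓❓
❓❓❓⬛⬛⬜📦🚪⬜❓❓❓❓
❓❓❓⬛⬛⬜🔴⬜⬜❓❓❓❓
❓❓❓⬛⬛⬜⬜⬜⬜❓❓❓❓
❓❓❓⬛⬛⬜⬜⬜⬜❓❓❓❓
❓❓❓❓❓❓❓❓❓❓❓❓❓
❓❓❓❓❓❓❓❓❓❓❓❓❓
❓❓❓❓❓❓❓❓❓❓❓❓❓
❓❓❓❓❓❓❓❓❓❓❓❓❓


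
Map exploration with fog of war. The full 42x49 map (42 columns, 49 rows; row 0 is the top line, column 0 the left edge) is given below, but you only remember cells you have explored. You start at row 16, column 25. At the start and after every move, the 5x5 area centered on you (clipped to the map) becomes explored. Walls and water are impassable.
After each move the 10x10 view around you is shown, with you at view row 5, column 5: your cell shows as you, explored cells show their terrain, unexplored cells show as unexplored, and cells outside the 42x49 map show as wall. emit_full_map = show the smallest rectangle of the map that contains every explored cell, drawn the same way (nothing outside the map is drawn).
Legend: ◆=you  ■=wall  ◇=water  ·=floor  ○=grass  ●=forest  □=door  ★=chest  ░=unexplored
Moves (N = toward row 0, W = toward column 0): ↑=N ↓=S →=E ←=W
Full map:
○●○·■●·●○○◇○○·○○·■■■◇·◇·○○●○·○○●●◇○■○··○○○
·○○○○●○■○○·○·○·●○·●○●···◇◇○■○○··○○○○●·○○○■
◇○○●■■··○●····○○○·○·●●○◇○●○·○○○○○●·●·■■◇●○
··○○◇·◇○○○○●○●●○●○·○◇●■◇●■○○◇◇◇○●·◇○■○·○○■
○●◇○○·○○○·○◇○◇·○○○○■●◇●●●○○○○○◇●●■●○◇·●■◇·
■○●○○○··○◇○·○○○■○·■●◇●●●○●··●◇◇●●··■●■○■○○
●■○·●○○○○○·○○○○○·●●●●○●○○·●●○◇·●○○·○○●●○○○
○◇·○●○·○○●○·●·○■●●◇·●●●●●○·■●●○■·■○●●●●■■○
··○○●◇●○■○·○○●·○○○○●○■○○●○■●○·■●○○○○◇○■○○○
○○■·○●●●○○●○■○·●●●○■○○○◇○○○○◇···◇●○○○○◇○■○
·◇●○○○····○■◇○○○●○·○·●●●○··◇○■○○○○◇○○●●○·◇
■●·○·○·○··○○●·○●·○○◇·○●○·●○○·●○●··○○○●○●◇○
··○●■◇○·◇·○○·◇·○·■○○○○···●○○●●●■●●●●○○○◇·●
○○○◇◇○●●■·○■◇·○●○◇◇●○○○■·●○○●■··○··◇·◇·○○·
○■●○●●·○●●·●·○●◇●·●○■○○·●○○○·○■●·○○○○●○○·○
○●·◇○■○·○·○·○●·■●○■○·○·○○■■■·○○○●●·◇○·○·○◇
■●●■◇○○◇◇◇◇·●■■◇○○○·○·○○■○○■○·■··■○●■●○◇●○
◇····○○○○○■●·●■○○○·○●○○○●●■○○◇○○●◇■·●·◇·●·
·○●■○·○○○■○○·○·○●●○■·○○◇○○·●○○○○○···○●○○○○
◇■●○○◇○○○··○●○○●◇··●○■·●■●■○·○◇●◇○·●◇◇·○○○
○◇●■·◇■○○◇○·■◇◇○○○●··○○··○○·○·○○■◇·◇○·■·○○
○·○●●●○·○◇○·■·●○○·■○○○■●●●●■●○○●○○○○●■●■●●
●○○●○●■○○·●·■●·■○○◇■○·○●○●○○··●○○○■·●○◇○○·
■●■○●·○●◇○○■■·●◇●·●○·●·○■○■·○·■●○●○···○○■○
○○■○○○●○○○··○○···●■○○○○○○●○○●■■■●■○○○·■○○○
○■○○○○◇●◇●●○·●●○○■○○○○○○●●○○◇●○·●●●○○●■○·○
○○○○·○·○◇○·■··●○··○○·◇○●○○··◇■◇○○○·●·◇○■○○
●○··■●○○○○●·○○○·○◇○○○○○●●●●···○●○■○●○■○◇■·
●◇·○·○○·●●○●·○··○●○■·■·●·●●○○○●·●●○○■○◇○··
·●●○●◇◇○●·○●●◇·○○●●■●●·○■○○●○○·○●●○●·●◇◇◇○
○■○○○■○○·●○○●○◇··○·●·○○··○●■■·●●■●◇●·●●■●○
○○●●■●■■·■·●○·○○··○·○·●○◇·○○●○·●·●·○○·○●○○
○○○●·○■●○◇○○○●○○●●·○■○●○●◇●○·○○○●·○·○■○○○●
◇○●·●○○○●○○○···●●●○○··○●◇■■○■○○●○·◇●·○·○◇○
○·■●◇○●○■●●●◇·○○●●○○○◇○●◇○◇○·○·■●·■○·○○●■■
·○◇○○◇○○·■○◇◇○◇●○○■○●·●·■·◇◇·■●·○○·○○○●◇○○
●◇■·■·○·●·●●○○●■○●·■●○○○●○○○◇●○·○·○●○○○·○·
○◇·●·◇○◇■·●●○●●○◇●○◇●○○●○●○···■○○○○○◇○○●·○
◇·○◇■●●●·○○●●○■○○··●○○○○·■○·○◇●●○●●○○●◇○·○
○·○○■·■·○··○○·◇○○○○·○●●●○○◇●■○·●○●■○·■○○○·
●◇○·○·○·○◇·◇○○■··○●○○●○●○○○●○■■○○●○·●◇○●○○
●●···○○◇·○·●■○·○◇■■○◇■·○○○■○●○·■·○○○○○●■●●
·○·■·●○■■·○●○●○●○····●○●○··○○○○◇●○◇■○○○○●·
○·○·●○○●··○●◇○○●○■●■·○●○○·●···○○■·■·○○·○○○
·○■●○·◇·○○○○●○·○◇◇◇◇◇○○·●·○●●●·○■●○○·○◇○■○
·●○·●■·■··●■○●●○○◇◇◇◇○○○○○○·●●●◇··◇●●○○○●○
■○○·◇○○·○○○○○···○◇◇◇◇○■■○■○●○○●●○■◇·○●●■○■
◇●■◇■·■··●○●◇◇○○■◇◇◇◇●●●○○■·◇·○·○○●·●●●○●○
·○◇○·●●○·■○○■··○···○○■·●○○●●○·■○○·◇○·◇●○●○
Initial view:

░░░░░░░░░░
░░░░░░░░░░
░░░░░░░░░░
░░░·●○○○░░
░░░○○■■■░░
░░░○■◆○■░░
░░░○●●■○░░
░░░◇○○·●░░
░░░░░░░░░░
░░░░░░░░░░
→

░░░░░░░░░░
░░░░░░░░░░
░░░░░░░░░░
░░·●○○○·░░
░░○○■■■·░░
░░○■○◆■○░░
░░○●●■○○░░
░░◇○○·●○░░
░░░░░░░░░░
░░░░░░░░░░

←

░░░░░░░░░░
░░░░░░░░░░
░░░░░░░░░░
░░░·●○○○·░
░░░○○■■■·░
░░░○■◆○■○░
░░░○●●■○○░
░░░◇○○·●○░
░░░░░░░░░░
░░░░░░░░░░

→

░░░░░░░░░░
░░░░░░░░░░
░░░░░░░░░░
░░·●○○○·░░
░░○○■■■·░░
░░○■○◆■○░░
░░○●●■○○░░
░░◇○○·●○░░
░░░░░░░░░░
░░░░░░░░░░

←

░░░░░░░░░░
░░░░░░░░░░
░░░░░░░░░░
░░░·●○○○·░
░░░○○■■■·░
░░░○■◆○■○░
░░░○●●■○○░
░░░◇○○·●○░
░░░░░░░░░░
░░░░░░░░░░

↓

░░░░░░░░░░
░░░░░░░░░░
░░░·●○○○·░
░░░○○■■■·░
░░░○■○○■○░
░░░○●◆■○○░
░░░◇○○·●○░
░░░●■●■○░░
░░░░░░░░░░
░░░░░░░░░░

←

░░░░░░░░░░
░░░░░░░░░░
░░░░·●○○○·
░░░·○○■■■·
░░░○○■○○■○
░░░○○◆●■○○
░░░○◇○○·●○
░░░·●■●■○░
░░░░░░░░░░
░░░░░░░░░░

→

░░░░░░░░░░
░░░░░░░░░░
░░░·●○○○·░
░░·○○■■■·░
░░○○■○○■○░
░░○○●◆■○○░
░░○◇○○·●○░
░░·●■●■○░░
░░░░░░░░░░
░░░░░░░░░░

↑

░░░░░░░░░░
░░░░░░░░░░
░░░░░░░░░░
░░░·●○○○·░
░░·○○■■■·░
░░○○■◆○■○░
░░○○●●■○○░
░░○◇○○·●○░
░░·●■●■○░░
░░░░░░░░░░

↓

░░░░░░░░░░
░░░░░░░░░░
░░░·●○○○·░
░░·○○■■■·░
░░○○■○○■○░
░░○○●◆■○○░
░░○◇○○·●○░
░░·●■●■○░░
░░░░░░░░░░
░░░░░░░░░░

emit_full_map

░·●○○○·
·○○■■■·
○○■○○■○
○○●◆■○○
○◇○○·●○
·●■●■○░

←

░░░░░░░░░░
░░░░░░░░░░
░░░░·●○○○·
░░░·○○■■■·
░░░○○■○○■○
░░░○○◆●■○○
░░░○◇○○·●○
░░░·●■●■○░
░░░░░░░░░░
░░░░░░░░░░

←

░░░░░░░░░░
░░░░░░░░░░
░░░░░·●○○○
░░░○·○○■■■
░░░·○○■○○■
░░░○○◆●●■○
░░░○○◇○○·●
░░░■·●■●■○
░░░░░░░░░░
░░░░░░░░░░

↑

░░░░░░░░░░
░░░░░░░░░░
░░░░░░░░░░
░░░○○·●○○○
░░░○·○○■■■
░░░·○◆■○○■
░░░○○○●●■○
░░░○○◇○○·●
░░░■·●■●■○
░░░░░░░░░░

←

░░░░░░░░░░
░░░░░░░░░░
░░░░░░░░░░
░░░■○○·●○○
░░░·○·○○■■
░░░○·◆○■○○
░░░●○○○●●■
░░░·○○◇○○·
░░░░■·●■●■
░░░░░░░░░░

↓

░░░░░░░░░░
░░░░░░░░░░
░░░■○○·●○○
░░░·○·○○■■
░░░○·○○■○○
░░░●○◆○●●■
░░░·○○◇○○·
░░░○■·●■●■
░░░░░░░░░░
░░░░░░░░░░

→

░░░░░░░░░░
░░░░░░░░░░
░░■○○·●○○○
░░·○·○○■■■
░░○·○○■○○■
░░●○○◆●●■○
░░·○○◇○○·●
░░○■·●■●■○
░░░░░░░░░░
░░░░░░░░░░

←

░░░░░░░░░░
░░░░░░░░░░
░░░■○○·●○○
░░░·○·○○■■
░░░○·○○■○○
░░░●○◆○●●■
░░░·○○◇○○·
░░░○■·●■●■
░░░░░░░░░░
░░░░░░░░░░

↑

░░░░░░░░░░
░░░░░░░░░░
░░░░░░░░░░
░░░■○○·●○○
░░░·○·○○■■
░░░○·◆○■○○
░░░●○○○●●■
░░░·○○◇○○·
░░░○■·●■●■
░░░░░░░░░░

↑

░░░░░░░░░░
░░░░░░░░░░
░░░░░░░░░░
░░░○○○■·░░
░░░■○○·●○○
░░░·○◆○○■■
░░░○·○○■○○
░░░●○○○●●■
░░░·○○◇○○·
░░░○■·●■●■

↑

░░░░░░░░░░
░░░░░░░░░░
░░░░░░░░░░
░░░○○···░░
░░░○○○■·░░
░░░■○◆·●○○
░░░·○·○○■■
░░░○·○○■○○
░░░●○○○●●■
░░░·○○◇○○·

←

░░░░░░░░░░
░░░░░░░░░░
░░░░░░░░░░
░░░○○○···░
░░░●○○○■·░
░░░○■◆○·●○
░░░○·○·○○■
░░░·○·○○■○
░░░░●○○○●●
░░░░·○○◇○○

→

░░░░░░░░░░
░░░░░░░░░░
░░░░░░░░░░
░░○○○···░░
░░●○○○■·░░
░░○■○◆·●○○
░░○·○·○○■■
░░·○·○○■○○
░░░●○○○●●■
░░░·○○◇○○·

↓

░░░░░░░░░░
░░░░░░░░░░
░░○○○···░░
░░●○○○■·░░
░░○■○○·●○○
░░○·○◆○○■■
░░·○·○○■○○
░░░●○○○●●■
░░░·○○◇○○·
░░░○■·●■●■

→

░░░░░░░░░░
░░░░░░░░░░
░○○○···░░░
░●○○○■·●░░
░○■○○·●○○○
░○·○·◆○■■■
░·○·○○■○○■
░░●○○○●●■○
░░·○○◇○○·●
░░○■·●■●■○

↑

░░░░░░░░░░
░░░░░░░░░░
░░░░░░░░░░
░○○○···●░░
░●○○○■·●░░
░○■○○◆●○○○
░○·○·○○■■■
░·○·○○■○○■
░░●○○○●●■○
░░·○○◇○○·●

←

░░░░░░░░░░
░░░░░░░░░░
░░░░░░░░░░
░░○○○···●░
░░●○○○■·●░
░░○■○◆·●○○
░░○·○·○○■■
░░·○·○○■○○
░░░●○○○●●■
░░░·○○◇○○·

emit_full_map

○○○···●░░░
●○○○■·●░░░
○■○◆·●○○○·
○·○·○○■■■·
·○·○○■○○■○
░●○○○●●■○○
░·○○◇○○·●○
░○■·●■●■○░

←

░░░░░░░░░░
░░░░░░░░░░
░░░░░░░░░░
░░░○○○···●
░░░●○○○■·●
░░░○■◆○·●○
░░░○·○·○○■
░░░·○·○○■○
░░░░●○○○●●
░░░░·○○◇○○

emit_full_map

○○○···●░░░
●○○○■·●░░░
○■◆○·●○○○·
○·○·○○■■■·
·○·○○■○○■○
░●○○○●●■○○
░·○○◇○○·●○
░○■·●■●■○░
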